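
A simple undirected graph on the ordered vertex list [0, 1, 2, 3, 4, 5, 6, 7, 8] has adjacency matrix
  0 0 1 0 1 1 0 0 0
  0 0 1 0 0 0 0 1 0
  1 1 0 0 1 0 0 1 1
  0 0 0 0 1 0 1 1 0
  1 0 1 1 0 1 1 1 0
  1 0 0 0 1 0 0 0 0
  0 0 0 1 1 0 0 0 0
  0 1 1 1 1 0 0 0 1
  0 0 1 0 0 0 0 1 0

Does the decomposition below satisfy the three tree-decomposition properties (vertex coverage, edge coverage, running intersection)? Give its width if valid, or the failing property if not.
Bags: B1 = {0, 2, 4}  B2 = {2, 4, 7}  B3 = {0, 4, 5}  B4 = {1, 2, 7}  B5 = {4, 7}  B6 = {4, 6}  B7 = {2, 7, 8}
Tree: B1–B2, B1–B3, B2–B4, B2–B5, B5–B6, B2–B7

No — vertex 3 appears in no bag.

A tree decomposition must satisfy three properties: every vertex lies in some bag; for every edge, both endpoints lie together in some bag; and for every vertex, the bags containing it form a connected subtree. Here vertex 3 appears in no bag, so the decomposition is invalid.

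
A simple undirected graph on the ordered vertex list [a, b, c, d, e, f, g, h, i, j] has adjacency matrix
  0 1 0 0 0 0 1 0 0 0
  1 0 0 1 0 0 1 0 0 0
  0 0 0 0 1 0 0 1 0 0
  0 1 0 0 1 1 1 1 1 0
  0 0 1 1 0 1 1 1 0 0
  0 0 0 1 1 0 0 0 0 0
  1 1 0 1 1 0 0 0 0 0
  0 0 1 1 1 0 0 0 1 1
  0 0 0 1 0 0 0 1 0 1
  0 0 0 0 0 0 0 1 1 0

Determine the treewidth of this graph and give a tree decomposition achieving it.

Each bag holds 3 vertices, so the decomposition has width 2, which upper-bounds the treewidth. Conversely, {d, e, g} is a clique of size 3, and the vertices of any clique must share a bag in every tree decomposition; so some bag has ≥ 3 vertices and tw(G) ≥ 2. Hence tw(G) = 2 exactly.

Treewidth 2.
One optimal decomposition is:
Bags: B1 = {d, e, g}  B2 = {d, e, h}  B3 = {c, e, h}  B4 = {b, d, g}  B5 = {d, e, f}  B6 = {a, b, g}  B7 = {d, h, i}  B8 = {h, i, j}
Tree: B1–B2, B2–B3, B1–B4, B2–B5, B4–B6, B2–B7, B7–B8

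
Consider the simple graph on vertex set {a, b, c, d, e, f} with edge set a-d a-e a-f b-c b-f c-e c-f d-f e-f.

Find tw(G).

2

A width-2 tree decomposition is:
Bags: B1 = {c, e, f}  B2 = {a, e, f}  B3 = {a, d, f}  B4 = {b, c, f}
Tree: B1–B2, B2–B3, B1–B4
Each bag holds 3 vertices, so the decomposition has width 2, which upper-bounds the treewidth. On the other hand G contains the 3-clique {a, d, f}. A clique must lie in a single bag of any decomposition, so no decomposition can have width below 2. Hence tw(G) = 2 exactly.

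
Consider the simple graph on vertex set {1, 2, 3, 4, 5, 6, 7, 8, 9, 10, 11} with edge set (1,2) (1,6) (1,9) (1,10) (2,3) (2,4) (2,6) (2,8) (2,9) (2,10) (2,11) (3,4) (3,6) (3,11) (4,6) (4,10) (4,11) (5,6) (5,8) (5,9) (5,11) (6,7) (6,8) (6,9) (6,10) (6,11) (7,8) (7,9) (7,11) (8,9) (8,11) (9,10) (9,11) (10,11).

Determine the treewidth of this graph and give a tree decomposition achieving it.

Each bag holds 5 vertices, so the decomposition has width 4, which upper-bounds the treewidth. Conversely, {1, 2, 6, 9, 10} is a clique of size 5, and the vertices of any clique must share a bag in every tree decomposition; so some bag has ≥ 5 vertices and tw(G) ≥ 4. Therefore the treewidth is 4.

Treewidth 4.
One such decomposition:
Bags: B1 = {5, 6, 8, 9, 11}  B2 = {2, 6, 8, 9, 11}  B3 = {2, 6, 9, 10, 11}  B4 = {2, 4, 6, 10, 11}  B5 = {6, 7, 8, 9, 11}  B6 = {2, 3, 4, 6, 11}  B7 = {1, 2, 6, 9, 10}
Tree: B1–B2, B2–B3, B3–B4, B2–B5, B4–B6, B3–B7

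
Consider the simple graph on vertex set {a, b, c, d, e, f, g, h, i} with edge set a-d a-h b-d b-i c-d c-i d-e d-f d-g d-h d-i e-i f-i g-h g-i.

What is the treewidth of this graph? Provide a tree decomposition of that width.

The largest bag has 3 vertices, giving width 2; this decomposition certifies tw(G) ≤ 2. For the lower bound, the 3 vertices {d, g, h} are pairwise adjacent, and any tree decomposition puts a clique entirely inside one bag — forcing width ≥ 2. Combining the bounds, tw(G) = 2.

Treewidth 2.
Bags: B1 = {d, g, i}  B2 = {b, d, i}  B3 = {d, g, h}  B4 = {a, d, h}  B5 = {d, e, i}  B6 = {d, f, i}  B7 = {c, d, i}
Tree: B1–B2, B1–B3, B3–B4, B2–B5, B1–B6, B1–B7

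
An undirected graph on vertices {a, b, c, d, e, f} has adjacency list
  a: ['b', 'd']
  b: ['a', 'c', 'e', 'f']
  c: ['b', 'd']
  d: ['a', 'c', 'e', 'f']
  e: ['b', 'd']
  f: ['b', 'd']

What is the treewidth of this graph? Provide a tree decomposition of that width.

The largest bag has 3 vertices, giving width 2; this decomposition certifies tw(G) ≤ 2. The edges c–b–e–d–c form a cycle, so G is not a tree and its treewidth is at least 2. Hence tw(G) = 2 exactly.

Treewidth 2.
One optimal decomposition is:
Bags: B1 = {b, c, d}  B2 = {b, d, e}  B3 = {b, d, f}  B4 = {a, b, d}
Tree: B1–B2, B2–B3, B3–B4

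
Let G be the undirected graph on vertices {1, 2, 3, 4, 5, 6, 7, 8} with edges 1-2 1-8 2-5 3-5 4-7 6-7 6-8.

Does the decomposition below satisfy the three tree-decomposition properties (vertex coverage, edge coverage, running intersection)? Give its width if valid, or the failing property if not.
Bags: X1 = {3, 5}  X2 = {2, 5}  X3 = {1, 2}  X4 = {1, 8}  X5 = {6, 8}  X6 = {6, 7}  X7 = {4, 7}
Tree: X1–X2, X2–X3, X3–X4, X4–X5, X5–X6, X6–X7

Checking the three conditions: (i) the bags cover all of {1, 2, 3, 4, 5, 6, 7, 8}; (ii) for each edge, some bag contains both endpoints; (iii) the bags containing any fixed vertex form a subtree. All hold, so the decomposition is valid with width 2 − 1 = 1.

Yes; width 1.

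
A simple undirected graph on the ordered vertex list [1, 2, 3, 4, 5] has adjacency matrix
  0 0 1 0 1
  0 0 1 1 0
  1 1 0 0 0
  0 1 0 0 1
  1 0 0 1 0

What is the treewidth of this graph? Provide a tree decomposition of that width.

Treewidth 2.
Bags: B1 = {2, 4, 5}  B2 = {1, 2, 5}  B3 = {1, 2, 3}
Tree: B1–B2, B2–B3

Each bag holds 3 vertices, so the decomposition has width 2, which upper-bounds the treewidth. For the lower bound, G contains the cycle 2–4–5–1–3–2, so G is not a forest; only forests have treewidth ≤ 1, hence tw(G) ≥ 2. The upper and lower bounds meet at 2, so that is the treewidth.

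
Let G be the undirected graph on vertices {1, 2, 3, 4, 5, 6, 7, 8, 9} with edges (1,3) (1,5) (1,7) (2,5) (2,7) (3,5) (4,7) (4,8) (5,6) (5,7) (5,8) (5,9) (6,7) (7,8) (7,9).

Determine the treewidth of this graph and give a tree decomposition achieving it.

Treewidth 2.
One such decomposition:
Bags: B1 = {4, 7, 8}  B2 = {5, 7, 8}  B3 = {1, 5, 7}  B4 = {5, 6, 7}  B5 = {1, 3, 5}  B6 = {2, 5, 7}  B7 = {5, 7, 9}
Tree: B1–B2, B2–B3, B2–B4, B3–B5, B3–B6, B6–B7

Every bag has size at most 3, so the width is 3 − 1 = 2 and tw(G) ≤ 2. Conversely, {4, 7, 8} is a clique of size 3, and the vertices of any clique must share a bag in every tree decomposition; so some bag has ≥ 3 vertices and tw(G) ≥ 2. Combining the bounds, tw(G) = 2.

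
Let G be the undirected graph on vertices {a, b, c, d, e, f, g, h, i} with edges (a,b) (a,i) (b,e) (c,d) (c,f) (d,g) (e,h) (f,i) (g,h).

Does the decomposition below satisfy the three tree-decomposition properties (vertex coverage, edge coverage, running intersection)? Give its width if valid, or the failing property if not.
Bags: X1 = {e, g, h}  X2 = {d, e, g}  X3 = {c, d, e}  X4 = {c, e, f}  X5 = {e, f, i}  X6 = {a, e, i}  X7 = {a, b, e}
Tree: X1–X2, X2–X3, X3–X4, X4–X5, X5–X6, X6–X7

Checking the three conditions: (i) the bags cover all of {a, b, c, d, e, f, g, h, i}; (ii) for each edge, some bag contains both endpoints; (iii) the bags containing any fixed vertex form a subtree. All hold, so the decomposition is valid with width 3 − 1 = 2.

Yes; width 2.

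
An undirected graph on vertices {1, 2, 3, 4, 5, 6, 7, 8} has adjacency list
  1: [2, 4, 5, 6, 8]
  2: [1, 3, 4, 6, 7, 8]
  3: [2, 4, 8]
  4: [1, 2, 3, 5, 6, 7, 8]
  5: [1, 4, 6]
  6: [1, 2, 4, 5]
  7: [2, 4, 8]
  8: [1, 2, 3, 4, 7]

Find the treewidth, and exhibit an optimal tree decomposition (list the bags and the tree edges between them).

The largest bag has 4 vertices, giving width 3; this decomposition certifies tw(G) ≤ 3. For the lower bound, the 4 vertices {1, 2, 4, 8} are pairwise adjacent, and any tree decomposition puts a clique entirely inside one bag — forcing width ≥ 3. The upper and lower bounds meet at 3, so that is the treewidth.

Treewidth 3.
Bags: B1 = {2, 4, 7, 8}  B2 = {2, 3, 4, 8}  B3 = {1, 2, 4, 8}  B4 = {1, 2, 4, 6}  B5 = {1, 4, 5, 6}
Tree: B1–B2, B1–B3, B3–B4, B4–B5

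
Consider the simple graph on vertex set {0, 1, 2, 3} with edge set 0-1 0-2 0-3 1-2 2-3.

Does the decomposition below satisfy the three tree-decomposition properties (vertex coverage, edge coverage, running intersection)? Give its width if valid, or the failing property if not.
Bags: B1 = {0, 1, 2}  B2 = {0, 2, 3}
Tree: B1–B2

Yes; width 2.

Checking the three conditions: (i) the bags cover all of {0, 1, 2, 3}; (ii) for each edge, some bag contains both endpoints; (iii) the bags containing any fixed vertex form a subtree. All hold, so the decomposition is valid with width 3 − 1 = 2.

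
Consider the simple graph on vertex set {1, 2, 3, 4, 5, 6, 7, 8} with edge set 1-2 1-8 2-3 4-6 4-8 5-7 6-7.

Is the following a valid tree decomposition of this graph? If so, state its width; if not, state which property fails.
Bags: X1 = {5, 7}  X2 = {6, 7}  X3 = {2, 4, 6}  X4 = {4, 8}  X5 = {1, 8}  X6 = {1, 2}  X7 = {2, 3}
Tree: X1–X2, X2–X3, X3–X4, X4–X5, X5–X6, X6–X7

No — bags containing vertex 2 are not connected in the tree.

A tree decomposition must satisfy three properties: every vertex lies in some bag; for every edge, both endpoints lie together in some bag; and for every vertex, the bags containing it form a connected subtree. Here bags containing vertex 2 are not connected in the tree, so the decomposition is invalid.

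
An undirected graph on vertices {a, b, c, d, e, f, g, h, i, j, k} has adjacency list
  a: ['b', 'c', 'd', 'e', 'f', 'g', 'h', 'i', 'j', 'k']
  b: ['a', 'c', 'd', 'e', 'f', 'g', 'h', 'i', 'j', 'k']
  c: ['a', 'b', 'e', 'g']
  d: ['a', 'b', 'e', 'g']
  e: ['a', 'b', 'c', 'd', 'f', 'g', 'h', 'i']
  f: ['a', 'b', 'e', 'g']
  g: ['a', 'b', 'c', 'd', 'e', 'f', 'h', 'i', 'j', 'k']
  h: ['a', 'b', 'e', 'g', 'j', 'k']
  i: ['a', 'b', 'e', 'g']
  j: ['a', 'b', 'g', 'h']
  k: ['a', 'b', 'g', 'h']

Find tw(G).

4

A width-4 tree decomposition is:
Bags: B1 = {a, b, d, e, g}  B2 = {a, b, e, g, h}  B3 = {a, b, c, e, g}  B4 = {a, b, e, g, i}  B5 = {a, b, g, h, j}  B6 = {a, b, e, f, g}  B7 = {a, b, g, h, k}
Tree: B1–B2, B1–B3, B2–B4, B2–B5, B2–B6, B5–B7
Each bag holds 5 vertices, so the decomposition has width 4, which upper-bounds the treewidth. Conversely, {a, b, g, h, j} is a clique of size 5, and the vertices of any clique must share a bag in every tree decomposition; so some bag has ≥ 5 vertices and tw(G) ≥ 4. The upper and lower bounds meet at 4, so that is the treewidth.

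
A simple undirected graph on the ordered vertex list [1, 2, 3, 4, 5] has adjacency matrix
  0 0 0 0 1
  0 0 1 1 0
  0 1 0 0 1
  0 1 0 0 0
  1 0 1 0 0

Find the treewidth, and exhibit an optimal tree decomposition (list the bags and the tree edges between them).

Every bag has size at most 2, so the width is 2 − 1 = 1 and tw(G) ≤ 1. G has an edge, so its treewidth is at least 1. Therefore the treewidth is 1.

Treewidth 1.
One such decomposition:
Bags: B1 = {1, 5}  B2 = {3, 5}  B3 = {2, 3}  B4 = {2, 4}
Tree: B1–B2, B2–B3, B3–B4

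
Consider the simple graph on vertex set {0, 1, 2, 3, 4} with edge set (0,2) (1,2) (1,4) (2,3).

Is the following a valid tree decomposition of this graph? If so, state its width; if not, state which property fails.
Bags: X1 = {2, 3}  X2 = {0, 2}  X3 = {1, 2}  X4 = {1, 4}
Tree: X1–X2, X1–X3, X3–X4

Yes; width 1.

Checking the three conditions: (i) the bags cover all of {0, 1, 2, 3, 4}; (ii) for each edge, some bag contains both endpoints; (iii) the bags containing any fixed vertex form a subtree. All hold, so the decomposition is valid with width 2 − 1 = 1.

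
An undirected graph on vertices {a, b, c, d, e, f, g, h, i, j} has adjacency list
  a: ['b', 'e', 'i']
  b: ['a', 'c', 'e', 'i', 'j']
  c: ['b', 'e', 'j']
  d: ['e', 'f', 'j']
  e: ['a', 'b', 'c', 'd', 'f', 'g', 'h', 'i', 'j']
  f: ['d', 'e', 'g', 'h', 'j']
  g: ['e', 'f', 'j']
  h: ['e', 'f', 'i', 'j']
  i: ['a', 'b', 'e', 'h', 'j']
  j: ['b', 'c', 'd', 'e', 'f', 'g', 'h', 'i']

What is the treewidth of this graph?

3

A width-3 tree decomposition is:
Bags: B1 = {e, h, i, j}  B2 = {e, f, h, j}  B3 = {b, e, i, j}  B4 = {b, c, e, j}  B5 = {d, e, f, j}  B6 = {a, b, e, i}  B7 = {e, f, g, j}
Tree: B1–B2, B1–B3, B3–B4, B2–B5, B3–B6, B2–B7
Every bag has size at most 4, so the width is 4 − 1 = 3 and tw(G) ≤ 3. For the lower bound, the 4 vertices {b, c, e, j} are pairwise adjacent, and any tree decomposition puts a clique entirely inside one bag — forcing width ≥ 3. Hence tw(G) = 3 exactly.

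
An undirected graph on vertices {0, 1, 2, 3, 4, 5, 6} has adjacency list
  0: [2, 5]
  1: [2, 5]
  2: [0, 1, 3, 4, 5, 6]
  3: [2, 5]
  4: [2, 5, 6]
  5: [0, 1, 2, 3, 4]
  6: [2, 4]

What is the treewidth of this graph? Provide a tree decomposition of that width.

Each bag holds 3 vertices, so the decomposition has width 2, which upper-bounds the treewidth. On the other hand G contains the 3-clique {0, 2, 5}. A clique must lie in a single bag of any decomposition, so no decomposition can have width below 2. Combining the bounds, tw(G) = 2.

Treewidth 2.
Bags: B1 = {0, 2, 5}  B2 = {2, 3, 5}  B3 = {2, 4, 5}  B4 = {2, 4, 6}  B5 = {1, 2, 5}
Tree: B1–B2, B1–B3, B3–B4, B3–B5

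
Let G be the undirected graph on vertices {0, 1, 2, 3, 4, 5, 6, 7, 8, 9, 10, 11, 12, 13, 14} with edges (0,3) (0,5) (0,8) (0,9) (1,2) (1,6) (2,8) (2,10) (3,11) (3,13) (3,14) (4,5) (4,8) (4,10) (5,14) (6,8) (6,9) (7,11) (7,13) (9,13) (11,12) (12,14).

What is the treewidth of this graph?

3

A width-3 tree decomposition is:
Bags: B1 = {1, 2, 6, 10}  B2 = {2, 6, 8, 10}  B3 = {4, 6, 8, 10}  B4 = {4, 6, 8, 9}  B5 = {0, 4, 8, 9}  B6 = {0, 4, 5, 9}  B7 = {0, 5, 9, 13}  B8 = {0, 3, 5, 13}  B9 = {3, 5, 13, 14}  B10 = {3, 7, 13, 14}  B11 = {3, 7, 11, 14}  B12 = {7, 11, 12, 14}
Tree: B1–B2, B2–B3, B3–B4, B4–B5, B5–B6, B6–B7, B7–B8, B8–B9, B9–B10, B10–B11, B11–B12
The largest bag has 4 vertices, giving width 3; this decomposition certifies tw(G) ≤ 3. For the lower bound: the 4 vertex sets {1,2,10}, {6}, {8}, {0,4,5,9} are disjoint, each induces a connected subgraph, and every pair is joined by at least one edge of G. Contracting each set to a single vertex therefore yields K_{4} as a minor, and since treewidth is minor-monotone, tw(G) ≥ tw(K_{4}) = 3. Hence tw(G) = 3 exactly.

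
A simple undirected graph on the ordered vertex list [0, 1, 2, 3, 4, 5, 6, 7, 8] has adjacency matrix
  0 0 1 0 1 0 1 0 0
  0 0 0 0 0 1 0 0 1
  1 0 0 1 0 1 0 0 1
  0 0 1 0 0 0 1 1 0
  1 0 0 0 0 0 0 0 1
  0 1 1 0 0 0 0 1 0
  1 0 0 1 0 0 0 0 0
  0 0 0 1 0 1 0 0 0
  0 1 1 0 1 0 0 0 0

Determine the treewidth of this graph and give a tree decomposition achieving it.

Treewidth 3.
Bags: B1 = {3, 5, 6, 7}  B2 = {2, 3, 5, 6}  B3 = {0, 2, 5, 6}  B4 = {0, 1, 2, 5}  B5 = {0, 1, 2, 8}  B6 = {0, 1, 4, 8}
Tree: B1–B2, B2–B3, B3–B4, B4–B5, B5–B6

Every bag has size at most 4, so the width is 4 − 1 = 3 and tw(G) ≤ 3. For the lower bound: the 4 vertex sets {3,6,7}, {5}, {2}, {0,1,4,8} are disjoint, each induces a connected subgraph, and every pair is joined by at least one edge of G. Contracting each set to a single vertex therefore yields K_{4} as a minor, and since treewidth is minor-monotone, tw(G) ≥ tw(K_{4}) = 3. Combining the bounds, tw(G) = 3.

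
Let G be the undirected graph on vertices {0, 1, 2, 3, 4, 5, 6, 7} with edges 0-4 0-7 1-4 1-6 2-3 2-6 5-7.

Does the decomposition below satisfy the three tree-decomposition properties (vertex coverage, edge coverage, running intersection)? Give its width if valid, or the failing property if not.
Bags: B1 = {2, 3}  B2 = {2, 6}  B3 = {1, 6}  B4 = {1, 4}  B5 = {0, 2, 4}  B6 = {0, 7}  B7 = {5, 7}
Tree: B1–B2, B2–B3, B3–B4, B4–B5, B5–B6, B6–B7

No — bags containing vertex 2 are not connected in the tree.

A tree decomposition must satisfy three properties: every vertex lies in some bag; for every edge, both endpoints lie together in some bag; and for every vertex, the bags containing it form a connected subtree. Here bags containing vertex 2 are not connected in the tree, so the decomposition is invalid.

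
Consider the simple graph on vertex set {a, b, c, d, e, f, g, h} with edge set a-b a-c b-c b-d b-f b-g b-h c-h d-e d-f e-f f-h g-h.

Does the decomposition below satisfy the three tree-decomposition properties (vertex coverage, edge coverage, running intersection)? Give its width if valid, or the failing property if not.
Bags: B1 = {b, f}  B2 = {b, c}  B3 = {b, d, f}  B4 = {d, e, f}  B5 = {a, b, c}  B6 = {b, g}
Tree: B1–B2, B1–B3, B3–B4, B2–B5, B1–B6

A tree decomposition must satisfy three properties: every vertex lies in some bag; for every edge, both endpoints lie together in some bag; and for every vertex, the bags containing it form a connected subtree. Here vertex h appears in no bag, so the decomposition is invalid.

No — vertex h appears in no bag.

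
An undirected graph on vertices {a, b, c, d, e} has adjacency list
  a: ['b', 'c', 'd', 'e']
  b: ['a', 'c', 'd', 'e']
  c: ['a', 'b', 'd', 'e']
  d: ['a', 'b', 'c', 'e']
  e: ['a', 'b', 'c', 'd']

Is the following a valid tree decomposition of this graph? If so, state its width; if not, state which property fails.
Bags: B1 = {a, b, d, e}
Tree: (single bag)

A tree decomposition must satisfy three properties: every vertex lies in some bag; for every edge, both endpoints lie together in some bag; and for every vertex, the bags containing it form a connected subtree. Here vertex c appears in no bag, so the decomposition is invalid.

No — vertex c appears in no bag.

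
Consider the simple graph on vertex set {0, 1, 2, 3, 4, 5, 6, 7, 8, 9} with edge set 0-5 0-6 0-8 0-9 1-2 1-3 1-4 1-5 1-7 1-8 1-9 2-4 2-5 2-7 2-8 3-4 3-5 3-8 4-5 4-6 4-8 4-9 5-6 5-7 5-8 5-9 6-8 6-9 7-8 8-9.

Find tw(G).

A width-4 tree decomposition is:
Bags: B1 = {1, 2, 4, 5, 8}  B2 = {1, 4, 5, 8, 9}  B3 = {1, 3, 4, 5, 8}  B4 = {1, 2, 5, 7, 8}  B5 = {4, 5, 6, 8, 9}  B6 = {0, 5, 6, 8, 9}
Tree: B1–B2, B2–B3, B1–B4, B2–B5, B5–B6
Every bag has size at most 5, so the width is 5 − 1 = 4 and tw(G) ≤ 4. Conversely, {0, 5, 6, 8, 9} is a clique of size 5, and the vertices of any clique must share a bag in every tree decomposition; so some bag has ≥ 5 vertices and tw(G) ≥ 4. Combining the bounds, tw(G) = 4.

4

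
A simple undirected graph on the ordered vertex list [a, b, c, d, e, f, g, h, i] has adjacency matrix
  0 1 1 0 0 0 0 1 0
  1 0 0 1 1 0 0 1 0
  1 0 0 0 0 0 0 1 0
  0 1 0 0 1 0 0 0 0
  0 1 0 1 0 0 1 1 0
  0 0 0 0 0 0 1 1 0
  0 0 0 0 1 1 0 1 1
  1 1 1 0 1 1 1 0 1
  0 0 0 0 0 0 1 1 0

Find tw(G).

A width-2 tree decomposition is:
Bags: B1 = {b, e, h}  B2 = {e, g, h}  B3 = {a, b, h}  B4 = {a, c, h}  B5 = {f, g, h}  B6 = {g, h, i}  B7 = {b, d, e}
Tree: B1–B2, B1–B3, B3–B4, B2–B5, B5–B6, B1–B7
The largest bag has 3 vertices, giving width 2; this decomposition certifies tw(G) ≤ 2. Conversely, {b, d, e} is a clique of size 3, and the vertices of any clique must share a bag in every tree decomposition; so some bag has ≥ 3 vertices and tw(G) ≥ 2. Therefore the treewidth is 2.

2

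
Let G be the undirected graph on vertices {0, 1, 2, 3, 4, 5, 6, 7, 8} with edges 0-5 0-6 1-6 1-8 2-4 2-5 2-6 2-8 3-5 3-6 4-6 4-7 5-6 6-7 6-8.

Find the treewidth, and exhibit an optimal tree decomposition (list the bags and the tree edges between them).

Every bag has size at most 3, so the width is 3 − 1 = 2 and tw(G) ≤ 2. Conversely, {0, 5, 6} is a clique of size 3, and the vertices of any clique must share a bag in every tree decomposition; so some bag has ≥ 3 vertices and tw(G) ≥ 2. Therefore the treewidth is 2.

Treewidth 2.
Bags: B1 = {4, 6, 7}  B2 = {2, 4, 6}  B3 = {2, 5, 6}  B4 = {2, 6, 8}  B5 = {1, 6, 8}  B6 = {0, 5, 6}  B7 = {3, 5, 6}
Tree: B1–B2, B2–B3, B3–B4, B4–B5, B3–B6, B6–B7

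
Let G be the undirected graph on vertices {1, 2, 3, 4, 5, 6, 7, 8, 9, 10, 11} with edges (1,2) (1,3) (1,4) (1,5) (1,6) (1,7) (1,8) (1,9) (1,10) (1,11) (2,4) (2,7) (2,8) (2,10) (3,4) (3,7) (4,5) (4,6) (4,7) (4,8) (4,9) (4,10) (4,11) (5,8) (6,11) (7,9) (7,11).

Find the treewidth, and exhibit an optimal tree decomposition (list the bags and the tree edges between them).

Treewidth 3.
One such decomposition:
Bags: B1 = {1, 2, 4, 7}  B2 = {1, 4, 7, 11}  B3 = {1, 4, 7, 9}  B4 = {1, 4, 6, 11}  B5 = {1, 2, 4, 10}  B6 = {1, 2, 4, 8}  B7 = {1, 3, 4, 7}  B8 = {1, 4, 5, 8}
Tree: B1–B2, B2–B3, B2–B4, B1–B5, B1–B6, B2–B7, B6–B8

Each bag holds 4 vertices, so the decomposition has width 3, which upper-bounds the treewidth. For the lower bound, the 4 vertices {1, 4, 5, 8} are pairwise adjacent, and any tree decomposition puts a clique entirely inside one bag — forcing width ≥ 3. The upper and lower bounds meet at 3, so that is the treewidth.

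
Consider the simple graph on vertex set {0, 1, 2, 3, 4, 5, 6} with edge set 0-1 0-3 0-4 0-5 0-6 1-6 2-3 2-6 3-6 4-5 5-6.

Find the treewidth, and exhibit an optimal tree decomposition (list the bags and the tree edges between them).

Treewidth 2.
One such decomposition:
Bags: B1 = {0, 3, 6}  B2 = {0, 5, 6}  B3 = {0, 1, 6}  B4 = {2, 3, 6}  B5 = {0, 4, 5}
Tree: B1–B2, B1–B3, B1–B4, B2–B5

The largest bag has 3 vertices, giving width 2; this decomposition certifies tw(G) ≤ 2. Conversely, {0, 4, 5} is a clique of size 3, and the vertices of any clique must share a bag in every tree decomposition; so some bag has ≥ 3 vertices and tw(G) ≥ 2. Therefore the treewidth is 2.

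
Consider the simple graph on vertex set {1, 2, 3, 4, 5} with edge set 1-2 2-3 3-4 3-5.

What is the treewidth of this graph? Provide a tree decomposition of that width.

The largest bag has 2 vertices, giving width 1; this decomposition certifies tw(G) ≤ 1. G has an edge, so its treewidth is at least 1. The upper and lower bounds meet at 1, so that is the treewidth.

Treewidth 1.
One optimal decomposition is:
Bags: B1 = {3, 4}  B2 = {3, 5}  B3 = {2, 3}  B4 = {1, 2}
Tree: B1–B2, B1–B3, B3–B4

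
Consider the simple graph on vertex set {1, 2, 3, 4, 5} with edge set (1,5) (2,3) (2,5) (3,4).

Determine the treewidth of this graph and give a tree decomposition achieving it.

Treewidth 1.
One optimal decomposition is:
Bags: B1 = {1, 5}  B2 = {2, 5}  B3 = {2, 3}  B4 = {3, 4}
Tree: B1–B2, B2–B3, B3–B4

Every bag has size at most 2, so the width is 2 − 1 = 1 and tw(G) ≤ 1. Since G has at least one edge (e.g. 1–5), it is not an edgeless graph, so tw(G) ≥ 1. Therefore the treewidth is 1.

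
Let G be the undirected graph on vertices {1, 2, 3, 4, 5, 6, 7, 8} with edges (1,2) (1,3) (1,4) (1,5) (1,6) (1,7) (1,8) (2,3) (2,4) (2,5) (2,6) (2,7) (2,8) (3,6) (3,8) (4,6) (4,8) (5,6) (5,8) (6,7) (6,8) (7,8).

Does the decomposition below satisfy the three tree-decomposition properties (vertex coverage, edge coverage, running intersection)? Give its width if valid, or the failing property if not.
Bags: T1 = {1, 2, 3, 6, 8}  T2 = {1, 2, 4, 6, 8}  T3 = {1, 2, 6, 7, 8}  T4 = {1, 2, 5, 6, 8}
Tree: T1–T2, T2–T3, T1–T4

Checking the three conditions: (i) the bags cover all of {1, 2, 3, 4, 5, 6, 7, 8}; (ii) for each edge, some bag contains both endpoints; (iii) the bags containing any fixed vertex form a subtree. All hold, so the decomposition is valid with width 5 − 1 = 4.

Yes; width 4.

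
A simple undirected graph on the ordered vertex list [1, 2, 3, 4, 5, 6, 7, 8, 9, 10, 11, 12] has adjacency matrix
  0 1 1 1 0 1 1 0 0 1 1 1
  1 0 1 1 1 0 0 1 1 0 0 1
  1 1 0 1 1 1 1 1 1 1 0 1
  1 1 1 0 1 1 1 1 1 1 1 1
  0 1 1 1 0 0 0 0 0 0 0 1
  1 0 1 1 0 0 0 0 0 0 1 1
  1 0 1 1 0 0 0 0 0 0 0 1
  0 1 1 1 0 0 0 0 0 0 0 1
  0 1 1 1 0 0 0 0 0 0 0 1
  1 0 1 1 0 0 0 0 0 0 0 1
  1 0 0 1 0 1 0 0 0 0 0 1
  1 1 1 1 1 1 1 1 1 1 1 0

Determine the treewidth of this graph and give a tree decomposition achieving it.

Treewidth 4.
One optimal decomposition is:
Bags: B1 = {1, 2, 3, 4, 12}  B2 = {2, 3, 4, 5, 12}  B3 = {2, 3, 4, 9, 12}  B4 = {1, 3, 4, 7, 12}  B5 = {1, 3, 4, 10, 12}  B6 = {1, 3, 4, 6, 12}  B7 = {2, 3, 4, 8, 12}  B8 = {1, 4, 6, 11, 12}
Tree: B1–B2, B1–B3, B1–B4, B1–B5, B5–B6, B2–B7, B6–B8

The largest bag has 5 vertices, giving width 4; this decomposition certifies tw(G) ≤ 4. On the other hand G contains the 5-clique {1, 4, 6, 11, 12}. A clique must lie in a single bag of any decomposition, so no decomposition can have width below 4. Therefore the treewidth is 4.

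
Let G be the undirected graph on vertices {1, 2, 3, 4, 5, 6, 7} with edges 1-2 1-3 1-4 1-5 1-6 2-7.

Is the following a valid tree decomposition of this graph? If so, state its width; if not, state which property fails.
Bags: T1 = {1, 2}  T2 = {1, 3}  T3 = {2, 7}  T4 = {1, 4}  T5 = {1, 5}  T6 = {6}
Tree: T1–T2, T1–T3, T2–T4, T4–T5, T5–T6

No — edge (1,6) lies in no bag.

A tree decomposition must satisfy three properties: every vertex lies in some bag; for every edge, both endpoints lie together in some bag; and for every vertex, the bags containing it form a connected subtree. Here edge (1,6) lies in no bag, so the decomposition is invalid.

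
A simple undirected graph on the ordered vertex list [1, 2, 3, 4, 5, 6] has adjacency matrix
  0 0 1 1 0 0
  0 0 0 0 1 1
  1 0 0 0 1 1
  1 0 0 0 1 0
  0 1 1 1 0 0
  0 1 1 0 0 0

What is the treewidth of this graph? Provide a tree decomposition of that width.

Treewidth 2.
Bags: B1 = {2, 5, 6}  B2 = {3, 5, 6}  B3 = {3, 4, 5}  B4 = {1, 3, 4}
Tree: B1–B2, B2–B3, B3–B4

The largest bag has 3 vertices, giving width 2; this decomposition certifies tw(G) ≤ 2. The edges 2–6–3–5–2 form a cycle, so G is not a tree and its treewidth is at least 2. Therefore the treewidth is 2.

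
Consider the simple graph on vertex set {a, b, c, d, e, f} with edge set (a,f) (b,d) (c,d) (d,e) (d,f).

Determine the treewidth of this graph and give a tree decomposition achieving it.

Every bag has size at most 2, so the width is 2 − 1 = 1 and tw(G) ≤ 1. Since G has at least one edge (e.g. d–f), it is not an edgeless graph, so tw(G) ≥ 1. Combining the bounds, tw(G) = 1.

Treewidth 1.
One optimal decomposition is:
Bags: B1 = {d, f}  B2 = {b, d}  B3 = {d, e}  B4 = {a, f}  B5 = {c, d}
Tree: B1–B2, B1–B3, B1–B4, B3–B5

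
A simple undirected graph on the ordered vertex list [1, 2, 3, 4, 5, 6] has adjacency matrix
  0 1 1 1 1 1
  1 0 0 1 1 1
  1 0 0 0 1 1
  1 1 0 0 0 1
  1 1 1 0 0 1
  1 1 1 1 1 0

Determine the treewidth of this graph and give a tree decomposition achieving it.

The largest bag has 4 vertices, giving width 3; this decomposition certifies tw(G) ≤ 3. For the lower bound, the 4 vertices {1, 2, 4, 6} are pairwise adjacent, and any tree decomposition puts a clique entirely inside one bag — forcing width ≥ 3. Hence tw(G) = 3 exactly.

Treewidth 3.
Bags: B1 = {1, 3, 5, 6}  B2 = {1, 2, 5, 6}  B3 = {1, 2, 4, 6}
Tree: B1–B2, B2–B3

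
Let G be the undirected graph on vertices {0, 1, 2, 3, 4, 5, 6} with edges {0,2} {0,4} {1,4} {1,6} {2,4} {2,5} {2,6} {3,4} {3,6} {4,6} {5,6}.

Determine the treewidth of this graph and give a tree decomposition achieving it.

The largest bag has 3 vertices, giving width 2; this decomposition certifies tw(G) ≤ 2. Conversely, {0, 2, 4} is a clique of size 3, and the vertices of any clique must share a bag in every tree decomposition; so some bag has ≥ 3 vertices and tw(G) ≥ 2. The upper and lower bounds meet at 2, so that is the treewidth.

Treewidth 2.
One such decomposition:
Bags: B1 = {2, 4, 6}  B2 = {2, 5, 6}  B3 = {0, 2, 4}  B4 = {3, 4, 6}  B5 = {1, 4, 6}
Tree: B1–B2, B1–B3, B1–B4, B1–B5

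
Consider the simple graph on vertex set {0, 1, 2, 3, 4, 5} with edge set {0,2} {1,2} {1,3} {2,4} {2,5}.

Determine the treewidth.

A width-1 tree decomposition is:
Bags: B1 = {1, 2}  B2 = {0, 2}  B3 = {2, 5}  B4 = {2, 4}  B5 = {1, 3}
Tree: B1–B2, B1–B3, B3–B4, B1–B5
The largest bag has 2 vertices, giving width 1; this decomposition certifies tw(G) ≤ 1. Since G has at least one edge (e.g. 2–1), it is not an edgeless graph, so tw(G) ≥ 1. Therefore the treewidth is 1.

1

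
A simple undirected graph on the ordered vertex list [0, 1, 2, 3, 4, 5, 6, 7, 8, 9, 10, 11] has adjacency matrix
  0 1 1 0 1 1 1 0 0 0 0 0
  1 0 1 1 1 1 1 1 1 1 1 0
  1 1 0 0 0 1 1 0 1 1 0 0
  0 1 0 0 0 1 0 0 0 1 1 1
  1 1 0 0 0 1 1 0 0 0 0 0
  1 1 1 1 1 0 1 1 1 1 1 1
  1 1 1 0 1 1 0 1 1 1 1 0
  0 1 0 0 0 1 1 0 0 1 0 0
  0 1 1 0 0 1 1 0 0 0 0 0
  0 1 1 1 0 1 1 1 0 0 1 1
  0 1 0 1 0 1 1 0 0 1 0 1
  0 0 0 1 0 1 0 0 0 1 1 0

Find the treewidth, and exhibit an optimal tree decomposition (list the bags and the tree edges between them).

Treewidth 4.
One such decomposition:
Bags: B1 = {1, 5, 6, 9, 10}  B2 = {1, 5, 6, 7, 9}  B3 = {1, 3, 5, 9, 10}  B4 = {3, 5, 9, 10, 11}  B5 = {1, 2, 5, 6, 9}  B6 = {0, 1, 2, 5, 6}  B7 = {1, 2, 5, 6, 8}  B8 = {0, 1, 4, 5, 6}
Tree: B1–B2, B1–B3, B3–B4, B1–B5, B5–B6, B5–B7, B6–B8

Each bag holds 5 vertices, so the decomposition has width 4, which upper-bounds the treewidth. For the lower bound, the 5 vertices {1, 3, 5, 9, 10} are pairwise adjacent, and any tree decomposition puts a clique entirely inside one bag — forcing width ≥ 4. Combining the bounds, tw(G) = 4.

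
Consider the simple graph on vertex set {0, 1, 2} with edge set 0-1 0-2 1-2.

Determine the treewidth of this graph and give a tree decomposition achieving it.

Treewidth 2.
One such decomposition:
Bags: B1 = {0, 1, 2}
Tree: (single bag)

With just one bag of size 3, the width is 3 − 1 = 2, so tw(G) ≤ 2. For the lower bound, the 3 vertices {0, 1, 2} are pairwise adjacent, and any tree decomposition puts a clique entirely inside one bag — forcing width ≥ 2. Hence tw(G) = 2 exactly.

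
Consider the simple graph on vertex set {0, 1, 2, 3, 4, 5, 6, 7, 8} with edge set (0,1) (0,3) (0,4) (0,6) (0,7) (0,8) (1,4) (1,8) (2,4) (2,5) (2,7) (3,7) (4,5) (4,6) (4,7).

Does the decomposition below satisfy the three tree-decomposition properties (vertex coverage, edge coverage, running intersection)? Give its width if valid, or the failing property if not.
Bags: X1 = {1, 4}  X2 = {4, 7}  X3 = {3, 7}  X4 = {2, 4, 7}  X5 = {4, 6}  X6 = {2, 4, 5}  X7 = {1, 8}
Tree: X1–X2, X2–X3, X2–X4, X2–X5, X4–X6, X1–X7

A tree decomposition must satisfy three properties: every vertex lies in some bag; for every edge, both endpoints lie together in some bag; and for every vertex, the bags containing it form a connected subtree. Here vertex 0 appears in no bag, so the decomposition is invalid.

No — vertex 0 appears in no bag.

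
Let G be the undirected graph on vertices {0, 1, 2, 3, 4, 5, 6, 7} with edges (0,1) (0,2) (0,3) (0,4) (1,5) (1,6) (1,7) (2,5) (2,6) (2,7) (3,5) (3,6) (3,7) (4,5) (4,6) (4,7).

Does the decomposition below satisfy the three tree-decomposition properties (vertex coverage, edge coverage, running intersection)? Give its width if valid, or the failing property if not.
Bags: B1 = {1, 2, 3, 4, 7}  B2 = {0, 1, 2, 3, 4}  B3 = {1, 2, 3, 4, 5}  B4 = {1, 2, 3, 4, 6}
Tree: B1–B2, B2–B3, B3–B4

Checking the three conditions: (i) the bags cover all of {0, 1, 2, 3, 4, 5, 6, 7}; (ii) for each edge, some bag contains both endpoints; (iii) the bags containing any fixed vertex form a subtree. All hold, so the decomposition is valid with width 5 − 1 = 4.

Yes; width 4.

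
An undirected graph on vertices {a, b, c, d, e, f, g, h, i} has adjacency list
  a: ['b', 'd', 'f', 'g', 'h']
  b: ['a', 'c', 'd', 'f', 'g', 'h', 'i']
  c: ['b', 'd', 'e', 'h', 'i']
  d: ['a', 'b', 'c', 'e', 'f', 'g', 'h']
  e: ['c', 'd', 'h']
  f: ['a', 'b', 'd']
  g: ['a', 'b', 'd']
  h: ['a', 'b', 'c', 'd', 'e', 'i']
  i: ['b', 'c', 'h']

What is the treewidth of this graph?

3

A width-3 tree decomposition is:
Bags: B1 = {b, c, d, h}  B2 = {a, b, d, h}  B3 = {a, b, d, g}  B4 = {c, d, e, h}  B5 = {a, b, d, f}  B6 = {b, c, h, i}
Tree: B1–B2, B2–B3, B1–B4, B2–B5, B1–B6
The largest bag has 4 vertices, giving width 3; this decomposition certifies tw(G) ≤ 3. On the other hand G contains the 4-clique {c, d, e, h}. A clique must lie in a single bag of any decomposition, so no decomposition can have width below 3. Hence tw(G) = 3 exactly.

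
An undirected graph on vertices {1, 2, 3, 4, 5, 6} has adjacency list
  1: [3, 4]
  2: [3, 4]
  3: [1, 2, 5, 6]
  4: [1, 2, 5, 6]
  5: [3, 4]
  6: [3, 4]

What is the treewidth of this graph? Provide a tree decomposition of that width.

Treewidth 2.
One such decomposition:
Bags: B1 = {1, 3, 4}  B2 = {2, 3, 4}  B3 = {3, 4, 5}  B4 = {3, 4, 6}
Tree: B1–B2, B2–B3, B3–B4

Every bag has size at most 3, so the width is 3 − 1 = 2 and tw(G) ≤ 2. The edges 3–1–4–2–3 form a cycle, so G is not a tree and its treewidth is at least 2. Hence tw(G) = 2 exactly.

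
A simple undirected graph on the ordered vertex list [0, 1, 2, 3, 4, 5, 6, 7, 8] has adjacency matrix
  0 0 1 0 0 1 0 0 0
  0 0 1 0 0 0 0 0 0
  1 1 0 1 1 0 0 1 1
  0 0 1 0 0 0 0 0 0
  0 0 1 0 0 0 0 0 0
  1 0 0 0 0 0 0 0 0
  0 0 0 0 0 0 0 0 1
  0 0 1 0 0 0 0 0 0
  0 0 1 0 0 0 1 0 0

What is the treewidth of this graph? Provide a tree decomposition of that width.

Treewidth 1.
One such decomposition:
Bags: B1 = {0, 2}  B2 = {1, 2}  B3 = {2, 7}  B4 = {0, 5}  B5 = {2, 8}  B6 = {6, 8}  B7 = {2, 3}  B8 = {2, 4}
Tree: B1–B2, B1–B3, B1–B4, B1–B5, B5–B6, B2–B7, B2–B8

Each bag holds 2 vertices, so the decomposition has width 1, which upper-bounds the treewidth. G has an edge, so its treewidth is at least 1. The upper and lower bounds meet at 1, so that is the treewidth.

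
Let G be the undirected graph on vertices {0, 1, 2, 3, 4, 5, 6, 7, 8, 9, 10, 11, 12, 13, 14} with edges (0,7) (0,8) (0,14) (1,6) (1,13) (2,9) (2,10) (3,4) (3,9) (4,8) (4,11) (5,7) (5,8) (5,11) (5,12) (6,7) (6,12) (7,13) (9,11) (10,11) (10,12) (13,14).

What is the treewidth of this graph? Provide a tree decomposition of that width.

Treewidth 3.
Bags: B1 = {0, 1, 13, 14}  B2 = {0, 1, 7, 13}  B3 = {0, 1, 6, 7}  B4 = {0, 6, 7, 8}  B5 = {5, 6, 7, 8}  B6 = {5, 6, 8, 12}  B7 = {4, 5, 8, 12}  B8 = {4, 5, 11, 12}  B9 = {4, 10, 11, 12}  B10 = {3, 4, 10, 11}  B11 = {3, 9, 10, 11}  B12 = {2, 3, 9, 10}
Tree: B1–B2, B2–B3, B3–B4, B4–B5, B5–B6, B6–B7, B7–B8, B8–B9, B9–B10, B10–B11, B11–B12

The largest bag has 4 vertices, giving width 3; this decomposition certifies tw(G) ≤ 3. For the lower bound: the 4 vertex sets {1,13,14}, {0}, {7}, {5,6,8,12} are disjoint, each induces a connected subgraph, and every pair is joined by at least one edge of G. Contracting each set to a single vertex therefore yields K_{4} as a minor, and since treewidth is minor-monotone, tw(G) ≥ tw(K_{4}) = 3. Therefore the treewidth is 3.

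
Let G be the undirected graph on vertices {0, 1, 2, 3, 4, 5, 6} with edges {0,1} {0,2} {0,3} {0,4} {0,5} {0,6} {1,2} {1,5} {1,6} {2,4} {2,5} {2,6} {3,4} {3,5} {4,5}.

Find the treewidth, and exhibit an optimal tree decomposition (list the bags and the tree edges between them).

Every bag has size at most 4, so the width is 4 − 1 = 3 and tw(G) ≤ 3. Conversely, {0, 1, 2, 5} is a clique of size 4, and the vertices of any clique must share a bag in every tree decomposition; so some bag has ≥ 4 vertices and tw(G) ≥ 3. The upper and lower bounds meet at 3, so that is the treewidth.

Treewidth 3.
One such decomposition:
Bags: B1 = {0, 2, 4, 5}  B2 = {0, 1, 2, 5}  B3 = {0, 1, 2, 6}  B4 = {0, 3, 4, 5}
Tree: B1–B2, B2–B3, B1–B4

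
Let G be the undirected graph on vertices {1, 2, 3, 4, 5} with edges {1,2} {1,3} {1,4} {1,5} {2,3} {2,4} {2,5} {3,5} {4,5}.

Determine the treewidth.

3

A width-3 tree decomposition is:
Bags: B1 = {1, 2, 4, 5}  B2 = {1, 2, 3, 5}
Tree: B1–B2
Each bag holds 4 vertices, so the decomposition has width 3, which upper-bounds the treewidth. For the lower bound, the 4 vertices {1, 2, 3, 5} are pairwise adjacent, and any tree decomposition puts a clique entirely inside one bag — forcing width ≥ 3. The upper and lower bounds meet at 3, so that is the treewidth.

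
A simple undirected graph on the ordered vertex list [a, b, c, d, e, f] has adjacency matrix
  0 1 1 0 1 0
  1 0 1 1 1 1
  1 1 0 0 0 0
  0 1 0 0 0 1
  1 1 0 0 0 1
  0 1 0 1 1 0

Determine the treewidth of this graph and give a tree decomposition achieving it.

Every bag has size at most 3, so the width is 3 − 1 = 2 and tw(G) ≤ 2. On the other hand G contains the 3-clique {a, b, e}. A clique must lie in a single bag of any decomposition, so no decomposition can have width below 2. Hence tw(G) = 2 exactly.

Treewidth 2.
One optimal decomposition is:
Bags: B1 = {a, b, e}  B2 = {b, e, f}  B3 = {b, d, f}  B4 = {a, b, c}
Tree: B1–B2, B2–B3, B1–B4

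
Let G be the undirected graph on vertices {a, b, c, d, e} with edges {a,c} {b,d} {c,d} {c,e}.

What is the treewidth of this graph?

A width-1 tree decomposition is:
Bags: B1 = {c, d}  B2 = {b, d}  B3 = {a, c}  B4 = {c, e}
Tree: B1–B2, B1–B3, B1–B4
Every bag has size at most 2, so the width is 2 − 1 = 1 and tw(G) ≤ 1. Since G has at least one edge (e.g. d–c), it is not an edgeless graph, so tw(G) ≥ 1. The upper and lower bounds meet at 1, so that is the treewidth.

1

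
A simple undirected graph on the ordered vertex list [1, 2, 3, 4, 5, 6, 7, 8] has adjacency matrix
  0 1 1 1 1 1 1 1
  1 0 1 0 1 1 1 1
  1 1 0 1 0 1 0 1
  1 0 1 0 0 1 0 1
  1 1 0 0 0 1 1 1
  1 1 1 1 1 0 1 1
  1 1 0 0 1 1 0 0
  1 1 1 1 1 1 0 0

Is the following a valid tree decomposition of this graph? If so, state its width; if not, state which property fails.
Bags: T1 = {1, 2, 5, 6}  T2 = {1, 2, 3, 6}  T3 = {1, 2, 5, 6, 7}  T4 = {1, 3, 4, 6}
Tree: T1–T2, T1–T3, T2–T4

No — vertex 8 appears in no bag.

A tree decomposition must satisfy three properties: every vertex lies in some bag; for every edge, both endpoints lie together in some bag; and for every vertex, the bags containing it form a connected subtree. Here vertex 8 appears in no bag, so the decomposition is invalid.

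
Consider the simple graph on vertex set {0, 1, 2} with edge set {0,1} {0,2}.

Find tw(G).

1

A width-1 tree decomposition is:
Bags: B1 = {0, 2}  B2 = {0, 1}
Tree: B1–B2
Every bag has size at most 2, so the width is 2 − 1 = 1 and tw(G) ≤ 1. Any graph with an edge has treewidth ≥ 1, and G has the edge 0–2. Therefore the treewidth is 1.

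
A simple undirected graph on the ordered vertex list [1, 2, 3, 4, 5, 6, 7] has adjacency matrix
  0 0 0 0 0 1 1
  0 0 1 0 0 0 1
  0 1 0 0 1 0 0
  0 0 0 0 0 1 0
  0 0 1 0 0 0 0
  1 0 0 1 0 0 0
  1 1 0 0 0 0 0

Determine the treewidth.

A width-1 tree decomposition is:
Bags: B1 = {3, 5}  B2 = {2, 3}  B3 = {2, 7}  B4 = {1, 7}  B5 = {1, 6}  B6 = {4, 6}
Tree: B1–B2, B2–B3, B3–B4, B4–B5, B5–B6
Every bag has size at most 2, so the width is 2 − 1 = 1 and tw(G) ≤ 1. Since G has at least one edge (e.g. 5–3), it is not an edgeless graph, so tw(G) ≥ 1. Combining the bounds, tw(G) = 1.

1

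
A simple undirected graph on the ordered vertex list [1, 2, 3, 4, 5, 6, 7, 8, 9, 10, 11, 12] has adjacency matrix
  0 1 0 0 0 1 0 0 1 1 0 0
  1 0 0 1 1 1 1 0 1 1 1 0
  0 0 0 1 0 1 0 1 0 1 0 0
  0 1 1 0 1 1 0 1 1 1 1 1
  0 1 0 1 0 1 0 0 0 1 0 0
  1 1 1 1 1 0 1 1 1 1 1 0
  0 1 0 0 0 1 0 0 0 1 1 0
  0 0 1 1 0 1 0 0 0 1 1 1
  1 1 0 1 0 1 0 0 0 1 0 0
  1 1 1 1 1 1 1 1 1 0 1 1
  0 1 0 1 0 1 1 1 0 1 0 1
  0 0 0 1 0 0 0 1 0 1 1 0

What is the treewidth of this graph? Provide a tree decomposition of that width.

Treewidth 4.
One such decomposition:
Bags: B1 = {2, 4, 6, 10, 11}  B2 = {2, 6, 7, 10, 11}  B3 = {2, 4, 6, 9, 10}  B4 = {4, 6, 8, 10, 11}  B5 = {4, 8, 10, 11, 12}  B6 = {3, 4, 6, 8, 10}  B7 = {1, 2, 6, 9, 10}  B8 = {2, 4, 5, 6, 10}
Tree: B1–B2, B1–B3, B1–B4, B4–B5, B4–B6, B3–B7, B3–B8

The largest bag has 5 vertices, giving width 4; this decomposition certifies tw(G) ≤ 4. Conversely, {4, 8, 10, 11, 12} is a clique of size 5, and the vertices of any clique must share a bag in every tree decomposition; so some bag has ≥ 5 vertices and tw(G) ≥ 4. Therefore the treewidth is 4.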